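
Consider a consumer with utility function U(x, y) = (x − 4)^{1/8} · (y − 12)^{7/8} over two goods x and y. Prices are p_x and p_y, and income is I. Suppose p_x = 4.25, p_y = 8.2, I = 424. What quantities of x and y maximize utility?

Let x' = x−4, y' = y−12. MRS = (1/7)·y'/x' = p_x/p_y.
Substituting into the budget: x* = 4 + 0.125·(I − 4·p_x − 12·p_y)/p_x, and y* = 12 + 0.875·(…)/p_y.
Discretionary income = 424 − 4·4.25 − 12·8.2 = 308.6; x* = 4 + 0.125·308.6/4.25 = 13.0765; y* = 12 + 0.875·308.6/8.2 = 44.9299.

x* = 13.0765, y* = 44.9299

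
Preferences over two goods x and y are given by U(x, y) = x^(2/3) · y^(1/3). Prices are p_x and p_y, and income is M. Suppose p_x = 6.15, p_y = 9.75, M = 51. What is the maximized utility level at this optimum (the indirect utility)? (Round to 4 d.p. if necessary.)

V = 3.7631

MU_x/MU_y = (2/3·y)/(1/3·x); tangency sets this equal to p_x/p_y.
So 2/3·p_y·y = 1/3·p_x·x; combined with the budget, a share 2/3 of income goes to x.
Demand: x*(p_x,p_y,M) = 2/3·M/p_x and y* = 1/3·M/p_y.
At p_x=6.15, p_y=9.75, M=51: x* = 2/3·51/6.15 = 5.5285, y* = 1.7436.
Utility at the optimum: U(5.5285, 1.7436) = 3.7631.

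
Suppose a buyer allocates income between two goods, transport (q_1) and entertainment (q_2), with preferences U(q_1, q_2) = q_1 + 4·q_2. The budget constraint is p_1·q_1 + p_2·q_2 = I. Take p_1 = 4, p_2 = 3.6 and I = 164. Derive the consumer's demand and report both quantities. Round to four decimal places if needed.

q_1* = 0, q_2* = 45.5556

q_2 gives more utility per dollar, so spend all income on q_2: q_2* = I/p_2, q_1* = 0.
Numerically: q_1* = 0, q_2* = 45.5556.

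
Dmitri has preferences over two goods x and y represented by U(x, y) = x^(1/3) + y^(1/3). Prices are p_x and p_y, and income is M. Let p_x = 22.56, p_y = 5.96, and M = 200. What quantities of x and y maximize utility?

x* = 3.0097, y* = 22.1647

From the CES first-order condition, (y/x)^(2/3) = p_x/p_y.
Solve for the ratio: y/x = [p_x/p_y]^(1.5).
Substitute y = (y/x)·x into the budget: x* = M/(p_x + p_y·(y/x)).
Numerically y/x = 7.364432, so x* = 200/(22.56 + 5.96·7.364432) = 3.0097 and y* = 7.364432·3.0097 = 22.1647.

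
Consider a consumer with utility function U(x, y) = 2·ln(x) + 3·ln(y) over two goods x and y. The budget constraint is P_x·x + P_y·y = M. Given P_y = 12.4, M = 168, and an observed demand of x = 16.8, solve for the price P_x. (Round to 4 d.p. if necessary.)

P_x = 4

Tangency: MRS = (2/3)·y/x = P_x/P_y.
Rearranging, P_y·y = (3/2)·P_x·x. Substituting into the budget gives P_x·x·(1 + (3/2)) = M.
Demand: x*(P_x,P_y,M) = 0.4·M/P_x and y* = 0.6·M/P_y.
Set x* = 16.8 in the demand function and solve for P_x: P_x = 4.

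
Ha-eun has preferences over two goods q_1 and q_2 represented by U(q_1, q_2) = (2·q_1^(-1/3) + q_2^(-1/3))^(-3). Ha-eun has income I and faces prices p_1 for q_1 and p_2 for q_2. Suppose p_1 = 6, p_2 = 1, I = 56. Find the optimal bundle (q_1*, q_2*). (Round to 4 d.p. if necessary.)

q_1* = 6.7637, q_2* = 15.4179

MU_q_1 ∝ 2·q_1^(-4/3), MU_q_2 ∝ q_2^(-4/3), so MRS = 2·(q_2/q_1)^(4/3) = p_1/p_2.
Solve for the ratio: q_2/q_1 = [(1/2)·p_1/p_2]^(0.75).
With the ratio pinned down, the budget gives q_1* = I/(p_1 + p_2·(q_2/q_1)) and q_2* = (q_2/q_1)·q_1*.
Numerically q_2/q_1 = 2.279507, so q_1* = 56/(6 + 1·2.279507) = 6.7637 and q_2* = 2.279507·6.7637 = 15.4179.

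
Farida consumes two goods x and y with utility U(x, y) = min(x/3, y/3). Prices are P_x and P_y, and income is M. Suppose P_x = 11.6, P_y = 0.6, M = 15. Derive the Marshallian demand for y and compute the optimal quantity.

With perfect complements, no substitution: consume in ratio x:y = 3:3.
Budget: P_x·x + P_y·x = M, so (3·P_x + 3·P_y)·x = 3·M.
Demand: x*(P_x,P_y,M) = 3·M/(3·P_x + 3·P_y), y* = 3·M/(3·P_x + 3·P_y).
Here 3·11.6 + 3·0.6 = 36.6, giving y* = 1.2295.

y* = 1.2295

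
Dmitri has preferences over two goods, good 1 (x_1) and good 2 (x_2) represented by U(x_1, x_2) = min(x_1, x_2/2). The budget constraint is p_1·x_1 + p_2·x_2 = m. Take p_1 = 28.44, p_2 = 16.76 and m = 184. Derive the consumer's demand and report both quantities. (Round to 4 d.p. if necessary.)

x_1* = 2.9697, x_2* = 5.9393

Leontief preferences: the optimum is at the kink where x_1/1 = x_2/2, i.e. x_2 = 2·x_1.
Budget: p_1·x_1 + p_2·2·x_1 = m, so (p_1 + 2·p_2)·x_1 = m.
Demand: x_1*(p_1,p_2,m) = m/(p_1 + 2·p_2), x_2* = 2·m/(p_1 + 2·p_2).
Here 28.44 + 2·16.76 = 61.96, giving x_1* = 2.9697 and x_2* = 5.9393.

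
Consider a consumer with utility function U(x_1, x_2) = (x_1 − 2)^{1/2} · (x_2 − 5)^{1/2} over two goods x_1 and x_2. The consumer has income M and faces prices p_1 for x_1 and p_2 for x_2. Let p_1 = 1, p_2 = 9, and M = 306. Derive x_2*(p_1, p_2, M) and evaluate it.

x_2* = 19.3889

This is Cobb-Douglas in (x_1−2, x_2−5): tangency gives 0.5·p_2·(x_2−5) = 0.5·p_1·(x_1−2).
Substituting into the budget: x_1* = 2 + 0.5·(M − 2·p_1 − 5·p_2)/p_1, and x_2* = 5 + 0.5·(…)/p_2.
Discretionary income = 306 − 2·1 − 5·9 = 259; x_2* = 5 + 0.5·259/9 = 19.3889.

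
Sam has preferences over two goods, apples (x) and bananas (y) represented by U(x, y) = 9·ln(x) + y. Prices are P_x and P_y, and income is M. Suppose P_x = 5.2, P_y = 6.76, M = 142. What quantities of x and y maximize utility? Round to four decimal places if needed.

MU_x = 9/x, MU_y = 1. Tangency: 9/x = P_x/P_y.
So x*(P_x,P_y) = 9·P_y/P_x, independent of income; and y* = (M − 9·P_y)/P_y.
At the given prices: x* = 9·6.76/5.2 = 11.7, and y* = 12.0059.

x* = 11.7, y* = 12.0059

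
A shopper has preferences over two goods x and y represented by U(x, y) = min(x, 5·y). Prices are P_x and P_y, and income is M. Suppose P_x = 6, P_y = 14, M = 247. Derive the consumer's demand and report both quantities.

Leontief preferences: the optimum is at the kink where x/5 = y/1, i.e. y = (1/5)·x.
Budget: P_x·x + P_y·(1/5)·x = M, so (5·P_x + P_y)·x = 5·M.
Demand: x*(P_x,P_y,M) = 5·M/(5·P_x + P_y), y* = M/(5·P_x + P_y).
Here 5·6 + 14 = 44, giving x* = 28.0682 and y* = 5.6136.

x* = 28.0682, y* = 5.6136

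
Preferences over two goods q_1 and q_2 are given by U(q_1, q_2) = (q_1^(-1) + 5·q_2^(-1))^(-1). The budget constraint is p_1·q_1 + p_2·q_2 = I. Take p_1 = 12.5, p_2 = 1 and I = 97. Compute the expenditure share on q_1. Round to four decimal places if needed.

share on q_1 = 0.6126

MRS = MU_q_1/MU_q_2 = (1/5)·(q_2/q_1)^(2). Set equal to p_1/p_2.
Hence q_2/q_1 = (5·p_1/p_2)^(1/(2)), i.e. raised to the 0.5 power.
Substitute q_2 = (q_2/q_1)·q_1 into the budget: q_1* = I/(p_1 + p_2·(q_2/q_1)).
Numerically q_2/q_1 = 7.905694, so q_1* = 97/(12.5 + 1·7.905694) = 4.7536 and q_2* = 7.905694·4.7536 = 37.5803.
Expenditure on q_1: 12.5·4.7536 = 59.4197; share = 0.6126.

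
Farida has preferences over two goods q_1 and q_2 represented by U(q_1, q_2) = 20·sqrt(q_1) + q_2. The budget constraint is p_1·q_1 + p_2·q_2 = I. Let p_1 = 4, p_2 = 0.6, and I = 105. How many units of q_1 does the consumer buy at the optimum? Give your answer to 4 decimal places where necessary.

q_1* = 2.25

Set MRS = p_1/p_2: 10·q_1^(−1/2) = p_1/p_2.
Solve: √q_1 = 10·p_2/p_1, so q_1*(p_1,p_2) = (10·p_2/p_1)², and q_2* = (I − p_1·q_1*)/p_2.
Plugging in: q_1* = (10·0.6/4)² = 2.25.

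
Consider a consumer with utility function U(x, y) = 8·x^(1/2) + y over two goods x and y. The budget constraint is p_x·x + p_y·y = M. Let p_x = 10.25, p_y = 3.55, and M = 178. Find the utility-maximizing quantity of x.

x* = 1.9192

MU_x = 4/√x, MU_y = 1. Tangency: 4/√x = p_x/p_y.
Solve: √x = 4·p_y/p_x, so x*(p_x,p_y) = (4·p_y/p_x)², and y* = (M − p_x·x*)/p_y.
Plugging in: x* = (4·3.55/10.25)² = 1.9192.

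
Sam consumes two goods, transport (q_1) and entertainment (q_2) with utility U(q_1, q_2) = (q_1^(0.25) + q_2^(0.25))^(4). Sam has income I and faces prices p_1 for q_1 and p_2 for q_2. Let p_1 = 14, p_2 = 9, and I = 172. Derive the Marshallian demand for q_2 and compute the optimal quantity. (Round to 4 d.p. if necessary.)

MRS = MU_q_1/MU_q_2 = (q_2/q_1)^(0.75). Set equal to p_1/p_2.
Hence q_2/q_1 = (p_1/p_2)^(1/(0.75)), i.e. raised to the 4/3 power.
Substitute q_2 = (q_2/q_1)·q_1 into the budget: q_1* = I/(p_1 + p_2·(q_2/q_1)).
Numerically q_2/q_1 = 1.802384, so q_1* = 172/(14 + 9·1.802384) = 5.6913 and q_2* = 1.802384·5.6913 = 10.2579.

q_2* = 10.2579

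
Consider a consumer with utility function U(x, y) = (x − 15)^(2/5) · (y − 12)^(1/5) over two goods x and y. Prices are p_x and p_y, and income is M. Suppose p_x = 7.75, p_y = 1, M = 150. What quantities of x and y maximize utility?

Let x' = x−15, y' = y−12. MRS = 2·y'/x' = p_x/p_y.
After buying the subsistence bundle (15, 12), a share 2/3 of the remaining income goes to x: x* = 15 + 2/3·(M − 15p_x − 12p_y)/p_x.
Discretionary income = 150 − 15·7.75 − 12·1 = 21.75; x* = 15 + 2/3·21.75/7.75 = 16.871; y* = 12 + 1/3·21.75/1 = 19.25.

x* = 16.871, y* = 19.25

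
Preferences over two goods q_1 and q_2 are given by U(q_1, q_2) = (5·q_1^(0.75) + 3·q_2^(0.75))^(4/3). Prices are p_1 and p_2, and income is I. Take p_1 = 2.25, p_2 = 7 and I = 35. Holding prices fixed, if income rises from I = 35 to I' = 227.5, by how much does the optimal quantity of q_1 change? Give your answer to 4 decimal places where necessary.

Substitute q_2 = (q_2/q_1)·q_1 into the budget: q_1* = I/(p_1 + p_2·(q_2/q_1)).
Numerically q_2/q_1 = 0.001383, so q_1* = 35/(2.25 + 7·0.001383) = 15.4889.
At I' = 227.5: q_1* = 100.6778. Change: 100.6778 − 15.4889 = 85.1889.

Δq_1* = 85.1889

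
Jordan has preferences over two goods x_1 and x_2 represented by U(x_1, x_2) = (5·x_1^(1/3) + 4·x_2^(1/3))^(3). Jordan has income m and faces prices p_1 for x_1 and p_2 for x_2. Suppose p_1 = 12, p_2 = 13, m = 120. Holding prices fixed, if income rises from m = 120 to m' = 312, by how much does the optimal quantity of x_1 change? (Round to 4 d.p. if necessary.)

Δx_1* = 9.4816

MU_x_1 ∝ 5·x_1^(-2/3), MU_x_2 ∝ 4·x_2^(-2/3), so MRS = (5/4)·(x_2/x_1)^(2/3) = p_1/p_2.
Hence x_2/x_1 = ((4/5)·p_1/p_2)^(1/(2/3)), i.e. raised to the 1.5 power.
With the ratio pinned down, the budget gives x_1* = m/(p_1 + p_2·(x_2/x_1)) and x_2* = (x_2/x_1)·x_1*.
Numerically x_2/x_1 = 0.634588, so x_1* = 120/(12 + 13·0.634588) = 5.926.
At m' = 312: x_1* = 15.4077. Change: 15.4077 − 5.926 = 9.4816.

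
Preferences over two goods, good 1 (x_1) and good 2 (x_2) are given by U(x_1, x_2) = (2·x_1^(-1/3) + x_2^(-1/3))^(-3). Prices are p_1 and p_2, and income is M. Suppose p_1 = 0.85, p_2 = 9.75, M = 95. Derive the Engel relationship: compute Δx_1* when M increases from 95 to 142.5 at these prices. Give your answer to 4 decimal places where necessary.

Substitute x_2 = (x_2/x_1)·x_1 into the budget: x_1* = M/(p_1 + p_2·(x_2/x_1)).
Numerically x_2/x_1 = 0.095398, so x_1* = 95/(0.85 + 9.75·0.095398) = 53.3669.
At M' = 142.5: x_1* = 80.0504. Change: 80.0504 − 53.3669 = 26.6835.

Δx_1* = 26.6835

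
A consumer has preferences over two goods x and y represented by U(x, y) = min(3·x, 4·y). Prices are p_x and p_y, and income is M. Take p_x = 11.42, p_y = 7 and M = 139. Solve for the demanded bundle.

With perfect complements, no substitution: consume in ratio x:y = 4:3.
Budget: p_x·x + p_y·(3/4)·x = M, so (4·p_x + 3·p_y)·x = 4·M.
Demand: x*(p_x,p_y,M) = 4·M/(4·p_x + 3·p_y), y* = 3·M/(4·p_x + 3·p_y).
Here 4·11.42 + 3·7 = 66.68, giving x* = 8.3383 and y* = 6.2537.

x* = 8.3383, y* = 6.2537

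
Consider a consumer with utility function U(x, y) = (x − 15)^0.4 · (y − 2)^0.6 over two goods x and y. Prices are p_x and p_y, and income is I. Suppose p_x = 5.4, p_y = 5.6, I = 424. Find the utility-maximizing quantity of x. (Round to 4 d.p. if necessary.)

Let x' = x−15, y' = y−2. MRS = (2/3)·y'/x' = p_x/p_y.
After buying the subsistence bundle (15, 2), a share 0.4 of the remaining income goes to x: x* = 15 + 0.4·(I − 15p_x − 2p_y)/p_x.
Discretionary income = 424 − 15·5.4 − 2·5.6 = 331.8; x* = 15 + 0.4·331.8/5.4 = 39.5778.

x* = 39.5778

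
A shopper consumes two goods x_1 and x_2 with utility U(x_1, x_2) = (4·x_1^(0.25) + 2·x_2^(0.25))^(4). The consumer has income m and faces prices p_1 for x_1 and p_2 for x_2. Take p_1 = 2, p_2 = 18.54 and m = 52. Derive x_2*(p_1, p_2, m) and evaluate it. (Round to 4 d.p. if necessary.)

x_2* = 0.4457

From the CES first-order condition, 2·(x_2/x_1)^(0.75) = p_1/p_2.
Solve for the ratio: x_2/x_1 = [(1/2)·p_1/p_2]^(4/3).
Substitute x_2 = (x_2/x_1)·x_1 into the budget: x_1* = m/(p_1 + p_2·(x_2/x_1)).
Numerically x_2/x_1 = 0.020379, so x_1* = 52/(2 + 18.54·0.020379) = 21.8687 and x_2* = 0.020379·21.8687 = 0.4457.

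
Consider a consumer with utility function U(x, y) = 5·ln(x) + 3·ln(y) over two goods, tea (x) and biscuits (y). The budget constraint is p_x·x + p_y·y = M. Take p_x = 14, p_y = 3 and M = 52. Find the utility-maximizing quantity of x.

MU_x/MU_y = (5·y)/(3·x); tangency sets this equal to p_x/p_y.
Rearranging, p_y·y = (3/5)·p_x·x. Substituting into the budget gives p_x·x·(1 + (3/5)) = M.
Demand: x*(p_x,p_y,M) = 0.625·M/p_x and y* = 0.375·M/p_y.
At p_x=14, p_y=3, M=52: x* = 0.625·52/14 = 2.3214.

x* = 2.3214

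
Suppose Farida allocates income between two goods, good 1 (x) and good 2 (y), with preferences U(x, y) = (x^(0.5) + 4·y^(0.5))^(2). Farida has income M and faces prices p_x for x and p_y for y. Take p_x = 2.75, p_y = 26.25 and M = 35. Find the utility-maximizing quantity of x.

x* = 4.7557

MU_x ∝ x^(-0.5), MU_y ∝ 4·y^(-0.5), so MRS = (1/4)·(y/x)^(0.5) = p_x/p_y.
Solve for the ratio: y/x = [4·p_x/p_y]^(2).
With the ratio pinned down, the budget gives x* = M/(p_x + p_y·(y/x)) and y* = (y/x)·x*.
Numerically y/x = 0.175601, so x* = 35/(2.75 + 26.25·0.175601) = 4.7557.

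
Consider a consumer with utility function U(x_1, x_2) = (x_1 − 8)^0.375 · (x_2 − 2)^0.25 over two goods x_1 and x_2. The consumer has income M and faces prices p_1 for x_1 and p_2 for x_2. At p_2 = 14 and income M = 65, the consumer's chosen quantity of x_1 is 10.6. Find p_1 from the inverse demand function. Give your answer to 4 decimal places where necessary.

p_1 = 3

This is Cobb-Douglas in (x_1−8, x_2−2): tangency gives 0.375·p_2·(x_2−2) = 0.25·p_1·(x_1−8).
Substituting into the budget: x_1* = 8 + 0.6·(M − 8·p_1 − 2·p_2)/p_1, and x_2* = 2 + 0.4·(…)/p_2.
Set x_1* = 10.6 in the demand function and solve for p_1: p_1 = 3.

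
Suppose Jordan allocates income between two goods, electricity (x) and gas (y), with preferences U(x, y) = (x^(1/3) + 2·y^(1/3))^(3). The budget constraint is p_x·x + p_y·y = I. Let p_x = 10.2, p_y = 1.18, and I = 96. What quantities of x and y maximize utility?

MRS = MU_x/MU_y = (1/2)·(y/x)^(2/3). Set equal to p_x/p_y.
Hence y/x = (2·p_x/p_y)^(1/(2/3)), i.e. raised to the 1.5 power.
With the ratio pinned down, the budget gives x* = I/(p_x + p_y·(y/x)) and y* = (y/x)·x*.
Numerically y/x = 71.882346, so x* = 96/(10.2 + 1.18·71.882346) = 1.0103 and y* = 71.882346·1.0103 = 72.6228.

x* = 1.0103, y* = 72.6228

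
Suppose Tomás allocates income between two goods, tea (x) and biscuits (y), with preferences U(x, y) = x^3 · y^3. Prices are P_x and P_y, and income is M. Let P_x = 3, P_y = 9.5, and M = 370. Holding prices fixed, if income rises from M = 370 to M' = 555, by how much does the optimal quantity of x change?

Δx* = 30.8333

Tangency: MRS = y/x = P_x/P_y.
Rearranging, P_y·y = P_x·x. Substituting into the budget gives P_x·x·(1 + 1) = M.
Demand: x*(P_x,P_y,M) = 0.5·M/P_x and y* = 0.5·M/P_y.
At P_x=3, P_y=9.5, M=370: x* = 0.5·370/3 = 61.6667.
At M' = 555: x* = 92.5. Change: 92.5 − 61.6667 = 30.8333.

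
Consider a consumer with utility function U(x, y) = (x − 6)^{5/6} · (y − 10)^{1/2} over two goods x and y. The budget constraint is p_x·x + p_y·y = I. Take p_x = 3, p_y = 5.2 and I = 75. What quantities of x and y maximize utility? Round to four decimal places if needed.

This is Cobb-Douglas in (x−6, y−10): tangency gives 5/6·p_y·(y−10) = 0.5·p_x·(x−6).
Substituting into the budget: x* = 6 + 0.625·(I − 6·p_x − 10·p_y)/p_x, and y* = 10 + 0.375·(…)/p_y.
Discretionary income = 75 − 6·3 − 10·5.2 = 5; x* = 6 + 0.625·5/3 = 7.0417; y* = 10 + 0.375·5/5.2 = 10.3606.

x* = 7.0417, y* = 10.3606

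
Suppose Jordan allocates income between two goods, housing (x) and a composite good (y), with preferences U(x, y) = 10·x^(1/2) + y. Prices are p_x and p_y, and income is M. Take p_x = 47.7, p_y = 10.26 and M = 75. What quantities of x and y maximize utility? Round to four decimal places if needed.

Set MRS = p_x/p_y: 5·x^(−1/2) = p_x/p_y.
Thus x* = (5·p_y/p_x)² — independent of M — with the rest of income spent on y.
Plugging in: x* = (5·10.26/47.7)² = 1.1566, y* = 1.9326.

x* = 1.1566, y* = 1.9326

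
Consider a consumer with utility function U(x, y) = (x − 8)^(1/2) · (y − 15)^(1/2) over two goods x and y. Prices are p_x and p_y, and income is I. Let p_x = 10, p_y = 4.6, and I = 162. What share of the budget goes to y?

This is Cobb-Douglas in (x−8, y−15): tangency gives 0.5·p_y·(y−15) = 0.5·p_x·(x−8).
After buying the subsistence bundle (8, 15), a share 0.5 of the remaining income goes to x: x* = 8 + 0.5·(I − 8p_x − 15p_y)/p_x.
Discretionary income = 162 − 8·10 − 15·4.6 = 13; x* = 8 + 0.5·13/10 = 8.65; y* = 15 + 0.5·13/4.6 = 16.413.
Expenditure on y: 4.6·16.413 = 75.5; share = 0.466.

share on y = 0.466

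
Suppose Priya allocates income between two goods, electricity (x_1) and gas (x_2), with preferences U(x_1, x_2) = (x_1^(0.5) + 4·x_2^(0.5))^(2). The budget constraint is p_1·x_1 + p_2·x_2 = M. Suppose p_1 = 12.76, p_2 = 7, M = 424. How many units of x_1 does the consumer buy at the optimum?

From the CES first-order condition, (1/4)·(x_2/x_1)^(0.5) = p_1/p_2.
Hence x_2/x_1 = (4·p_1/p_2)^(1/(0.5)), i.e. raised to the 2 power.
With the ratio pinned down, the budget gives x_1* = M/(p_1 + p_2·(x_2/x_1)) and x_2* = (x_2/x_1)·x_1*.
Numerically x_2/x_1 = 53.164931, so x_1* = 424/(12.76 + 7·53.164931) = 1.1015.

x_1* = 1.1015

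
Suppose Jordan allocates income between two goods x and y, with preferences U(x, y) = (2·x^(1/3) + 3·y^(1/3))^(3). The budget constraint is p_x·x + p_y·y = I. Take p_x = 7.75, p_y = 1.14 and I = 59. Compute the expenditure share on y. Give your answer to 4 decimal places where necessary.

share on y = 0.8273

MRS = MU_x/MU_y = (2/3)·(y/x)^(2/3). Set equal to p_x/p_y.
Hence y/x = ((3/2)·p_x/p_y)^(1/(2/3)), i.e. raised to the 1.5 power.
Substitute y = (y/x)·x into the budget: x* = I/(p_x + p_y·(y/x)).
Numerically y/x = 32.563582, so x* = 59/(7.75 + 1.14·32.563582) = 1.3148 and y* = 32.563582·1.3148 = 42.8158.
Expenditure on y: 1.14·42.8158 = 48.81; share = 0.8273.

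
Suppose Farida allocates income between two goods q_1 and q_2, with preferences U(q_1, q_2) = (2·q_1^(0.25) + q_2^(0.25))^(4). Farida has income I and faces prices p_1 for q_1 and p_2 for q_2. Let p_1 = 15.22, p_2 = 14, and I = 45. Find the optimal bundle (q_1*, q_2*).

q_1* = 2.0998, q_2* = 0.9315

MRS = MU_q_1/MU_q_2 = 2·(q_2/q_1)^(0.75). Set equal to p_1/p_2.
Hence q_2/q_1 = ((1/2)·p_1/p_2)^(1/(0.75)), i.e. raised to the 4/3 power.
Substitute q_2 = (q_2/q_1)·q_1 into the budget: q_1* = I/(p_1 + p_2·(q_2/q_1)).
Numerically q_2/q_1 = 0.443618, so q_1* = 45/(15.22 + 14·0.443618) = 2.0998 and q_2* = 0.443618·2.0998 = 0.9315.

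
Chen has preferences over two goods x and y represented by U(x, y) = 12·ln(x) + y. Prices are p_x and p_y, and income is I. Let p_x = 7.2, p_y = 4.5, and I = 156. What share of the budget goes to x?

share on x = 0.3462

MU_x = 12/x, MU_y = 1. Tangency: 12/x = p_x/p_y.
So x*(p_x,p_y) = 12·p_y/p_x, independent of income; and y* = (I − 12·p_y)/p_y.
At the given prices: x* = 12·4.5/7.2 = 7.5, and y* = 22.6667.
Expenditure on x: 7.2·7.5 = 54; share = 0.3462.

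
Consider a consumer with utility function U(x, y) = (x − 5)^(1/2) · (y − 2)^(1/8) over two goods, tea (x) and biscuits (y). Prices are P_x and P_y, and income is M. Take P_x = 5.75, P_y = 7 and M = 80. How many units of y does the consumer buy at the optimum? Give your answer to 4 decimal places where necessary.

y* = 3.0643

MRS = 4·(y−2)/(x−5). Tangency with P_x/P_y gives y−2 = (1/4)·(P_x/P_y)·(x−5).
After buying the subsistence bundle (5, 2), a share 0.8 of the remaining income goes to x: x* = 5 + 0.8·(M − 5P_x − 2P_y)/P_x.
Discretionary income = 80 − 5·5.75 − 2·7 = 37.25; y* = 2 + 0.2·37.25/7 = 3.0643.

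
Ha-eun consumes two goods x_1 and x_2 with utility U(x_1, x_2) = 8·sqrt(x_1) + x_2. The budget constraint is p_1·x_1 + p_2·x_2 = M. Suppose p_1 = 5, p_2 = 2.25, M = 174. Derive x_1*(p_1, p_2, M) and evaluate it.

Solve: √x_1 = 4·p_2/p_1, so x_1*(p_1,p_2) = (4·p_2/p_1)², and x_2* = (M − p_1·x_1*)/p_2.
Plugging in: x_1* = (4·2.25/5)² = 3.24.

x_1* = 3.24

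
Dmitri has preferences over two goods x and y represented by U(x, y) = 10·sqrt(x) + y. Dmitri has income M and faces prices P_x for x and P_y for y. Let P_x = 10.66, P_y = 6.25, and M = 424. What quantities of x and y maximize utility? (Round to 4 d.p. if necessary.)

x* = 8.5938, y* = 53.1824

Solve: √x = 5·P_y/P_x, so x*(P_x,P_y) = (5·P_y/P_x)², and y* = (M − P_x·x*)/P_y.
Plugging in: x* = (5·6.25/10.66)² = 8.5938, y* = 53.1824.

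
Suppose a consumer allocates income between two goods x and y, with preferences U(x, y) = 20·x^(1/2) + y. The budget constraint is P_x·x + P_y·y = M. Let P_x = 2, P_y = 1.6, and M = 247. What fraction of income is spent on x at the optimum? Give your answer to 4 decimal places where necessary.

share on x = 0.5182

Thus x* = (10·P_y/P_x)² — independent of M — with the rest of income spent on y.
Plugging in: x* = (10·1.6/2)² = 64, y* = 74.375.
Expenditure on x: 2·64 = 128; share = 0.5182.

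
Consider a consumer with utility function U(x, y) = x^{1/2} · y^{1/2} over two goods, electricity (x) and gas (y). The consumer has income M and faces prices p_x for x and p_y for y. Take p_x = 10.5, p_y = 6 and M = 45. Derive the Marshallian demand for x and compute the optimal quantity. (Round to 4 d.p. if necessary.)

MU_x/MU_y = (0.5·y)/(0.5·x); tangency sets this equal to p_x/p_y.
So 0.5·p_y·y = 0.5·p_x·x; combined with the budget, a share 0.5 of income goes to x.
Demand: x*(p_x,p_y,M) = 0.5·M/p_x and y* = 0.5·M/p_y.
At p_x=10.5, p_y=6, M=45: x* = 0.5·45/10.5 = 2.1429.

x* = 2.1429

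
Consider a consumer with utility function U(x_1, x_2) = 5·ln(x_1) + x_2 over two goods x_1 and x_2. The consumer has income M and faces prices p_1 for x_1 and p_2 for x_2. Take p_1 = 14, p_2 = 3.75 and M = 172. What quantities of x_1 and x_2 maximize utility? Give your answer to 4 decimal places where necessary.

x_1* = 1.3393, x_2* = 40.8667

Set MRS = p_1/p_2: (5/x_1)/1 = p_1/p_2.
So x_1*(p_1,p_2) = 5·p_2/p_1, independent of income; and x_2* = (M − 5·p_2)/p_2.
At the given prices: x_1* = 5·3.75/14 = 1.3393, and x_2* = 40.8667.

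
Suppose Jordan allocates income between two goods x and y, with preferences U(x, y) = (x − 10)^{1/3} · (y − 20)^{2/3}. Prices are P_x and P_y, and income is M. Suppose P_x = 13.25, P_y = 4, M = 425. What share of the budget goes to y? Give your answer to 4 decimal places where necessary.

share on y = 0.5216

MRS = (1/2)·(y−20)/(x−10). Tangency with P_x/P_y gives y−20 = 2·(P_x/P_y)·(x−10).
Substituting into the budget: x* = 10 + 1/3·(M − 10·P_x − 20·P_y)/P_x, and y* = 20 + 2/3·(…)/P_y.
Discretionary income = 425 − 10·13.25 − 20·4 = 212.5; x* = 10 + 1/3·212.5/13.25 = 15.3459; y* = 20 + 2/3·212.5/4 = 55.4167.
Expenditure on y: 4·55.4167 = 221.6667; share = 0.5216.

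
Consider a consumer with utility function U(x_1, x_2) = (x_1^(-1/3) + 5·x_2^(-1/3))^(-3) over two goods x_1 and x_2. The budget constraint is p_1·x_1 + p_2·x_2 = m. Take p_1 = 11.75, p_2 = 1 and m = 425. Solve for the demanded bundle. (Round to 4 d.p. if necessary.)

x_1* = 12.8903, x_2* = 273.5389

From the CES first-order condition, (1/5)·(x_2/x_1)^(4/3) = p_1/p_2.
Hence x_2/x_1 = (5·p_1/p_2)^(1/(4/3)), i.e. raised to the 0.75 power.
With the ratio pinned down, the budget gives x_1* = m/(p_1 + p_2·(x_2/x_1)) and x_2* = (x_2/x_1)·x_1*.
Numerically x_2/x_1 = 21.220514, so x_1* = 425/(11.75 + 1·21.220514) = 12.8903 and x_2* = 21.220514·12.8903 = 273.5389.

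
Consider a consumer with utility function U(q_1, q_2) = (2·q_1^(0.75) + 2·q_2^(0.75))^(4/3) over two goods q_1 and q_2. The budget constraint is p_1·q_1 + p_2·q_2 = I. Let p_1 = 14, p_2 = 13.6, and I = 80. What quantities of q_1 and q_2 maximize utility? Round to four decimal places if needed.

MRS = MU_q_1/MU_q_2 = (q_2/q_1)^(0.25). Set equal to p_1/p_2.
Solve for the ratio: q_2/q_1 = [p_1/p_2]^(4).
Substitute q_2 = (q_2/q_1)·q_1 into the budget: q_1* = I/(p_1 + p_2·(q_2/q_1)).
Numerically q_2/q_1 = 1.12294, so q_1* = 80/(14 + 13.6·1.12294) = 2.733 and q_2* = 1.12294·2.733 = 3.069.

q_1* = 2.733, q_2* = 3.069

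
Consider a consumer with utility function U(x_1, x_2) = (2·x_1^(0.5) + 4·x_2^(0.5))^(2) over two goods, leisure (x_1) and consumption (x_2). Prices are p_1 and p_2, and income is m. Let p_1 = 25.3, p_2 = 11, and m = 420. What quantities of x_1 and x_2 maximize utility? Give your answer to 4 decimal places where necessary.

MRS = MU_x_1/MU_x_2 = (1/2)·(x_2/x_1)^(0.5). Set equal to p_1/p_2.
Hence x_2/x_1 = (2·p_1/p_2)^(1/(0.5)), i.e. raised to the 2 power.
Substitute x_2 = (x_2/x_1)·x_1 into the budget: x_1* = m/(p_1 + p_2·(x_2/x_1)).
Numerically x_2/x_1 = 21.16, so x_1* = 420/(25.3 + 11·21.16) = 1.6275 and x_2* = 21.16·1.6275 = 34.4385.

x_1* = 1.6275, x_2* = 34.4385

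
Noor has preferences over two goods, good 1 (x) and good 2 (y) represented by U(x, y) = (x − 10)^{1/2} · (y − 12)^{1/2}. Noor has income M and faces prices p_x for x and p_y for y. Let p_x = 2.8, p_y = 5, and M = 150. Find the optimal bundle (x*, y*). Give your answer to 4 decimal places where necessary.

x* = 21.0714, y* = 18.2

After buying the subsistence bundle (10, 12), a share 0.5 of the remaining income goes to x: x* = 10 + 0.5·(M − 10p_x − 12p_y)/p_x.
Discretionary income = 150 − 10·2.8 − 12·5 = 62; x* = 10 + 0.5·62/2.8 = 21.0714; y* = 12 + 0.5·62/5 = 18.2.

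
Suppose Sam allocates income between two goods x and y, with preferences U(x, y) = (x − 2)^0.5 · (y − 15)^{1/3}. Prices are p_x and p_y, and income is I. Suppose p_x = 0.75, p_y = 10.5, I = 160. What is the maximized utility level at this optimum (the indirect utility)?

Discretionary income = 160 − 2·0.75 − 15·10.5 = 1; x* = 2 + 0.6·1/0.75 = 2.8; y* = 15 + 0.4·1/10.5 = 15.0381.
Utility at the optimum: U(2.8, 15.0381) = 0.301.

V = 0.301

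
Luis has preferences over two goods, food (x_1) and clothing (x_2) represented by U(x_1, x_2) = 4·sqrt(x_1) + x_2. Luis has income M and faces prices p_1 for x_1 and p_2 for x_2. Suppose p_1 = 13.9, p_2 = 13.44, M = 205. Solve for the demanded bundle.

Plugging in: x_1* = (2·13.44/13.9)² = 3.7396, x_2* = 11.3854.

x_1* = 3.7396, x_2* = 11.3854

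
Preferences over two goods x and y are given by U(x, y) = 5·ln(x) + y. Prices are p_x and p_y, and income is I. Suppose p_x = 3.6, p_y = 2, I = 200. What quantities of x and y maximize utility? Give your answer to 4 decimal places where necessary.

MU_x = 5/x, MU_y = 1. Tangency: 5/x = p_x/p_y.
So x*(p_x,p_y) = 5·p_y/p_x, independent of income; and y* = (I − 5·p_y)/p_y.
At the given prices: x* = 5·2/3.6 = 2.7778, and y* = 95.

x* = 2.7778, y* = 95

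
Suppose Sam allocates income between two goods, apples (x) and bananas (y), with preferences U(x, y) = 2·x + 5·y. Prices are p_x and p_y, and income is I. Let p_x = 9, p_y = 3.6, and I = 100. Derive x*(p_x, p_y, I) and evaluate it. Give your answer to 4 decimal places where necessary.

Linear utility — the consumer picks whichever good has higher MU/price: 2/9 = 0.2222 vs 5/3.6 = 1.3889.
y gives more utility per dollar, so spend all income on y: y* = I/p_y, x* = 0.
Numerically: x* = 0, y* = 27.7778.

x* = 0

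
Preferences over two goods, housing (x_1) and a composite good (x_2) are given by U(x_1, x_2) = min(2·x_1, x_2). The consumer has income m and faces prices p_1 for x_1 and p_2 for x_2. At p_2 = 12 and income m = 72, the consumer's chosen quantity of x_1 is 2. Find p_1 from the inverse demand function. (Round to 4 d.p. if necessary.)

p_1 = 12

With perfect complements, no substitution: consume in ratio x_1:x_2 = 1:2.
Budget: p_1·x_1 + p_2·2·x_1 = m, so (p_1 + 2·p_2)·x_1 = m.
Demand: x_1*(p_1,p_2,m) = m/(p_1 + 2·p_2), x_2* = 2·m/(p_1 + 2·p_2).
Set x_1* = 2 in the demand function and solve for p_1: p_1 = 12.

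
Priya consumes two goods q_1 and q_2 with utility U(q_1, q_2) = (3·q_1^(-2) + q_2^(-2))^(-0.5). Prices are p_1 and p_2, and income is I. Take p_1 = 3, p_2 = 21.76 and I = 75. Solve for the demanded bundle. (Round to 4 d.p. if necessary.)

With the ratio pinned down, the budget gives q_1* = I/(p_1 + p_2·(q_2/q_1)) and q_2* = (q_2/q_1)·q_1*.
Numerically q_2/q_1 = 0.35819, so q_1* = 75/(3 + 21.76·0.35819) = 6.9482 and q_2* = 0.35819·6.9482 = 2.4888.

q_1* = 6.9482, q_2* = 2.4888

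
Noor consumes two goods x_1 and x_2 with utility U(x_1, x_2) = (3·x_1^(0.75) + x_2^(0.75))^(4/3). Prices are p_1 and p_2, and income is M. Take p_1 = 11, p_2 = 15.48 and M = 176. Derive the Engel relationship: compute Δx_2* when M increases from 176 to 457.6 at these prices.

Δx_2* = 0.0802

MU_x_1 ∝ 3·x_1^(-0.25), MU_x_2 ∝ x_2^(-0.25), so MRS = 3·(x_2/x_1)^(0.25) = p_1/p_2.
Hence x_2/x_1 = ((1/3)·p_1/p_2)^(1/(0.25)), i.e. raised to the 4 power.
With the ratio pinned down, the budget gives x_1* = M/(p_1 + p_2·(x_2/x_1)) and x_2* = (x_2/x_1)·x_1*.
Numerically x_2/x_1 = 0.003148, so x_1* = 176/(11 + 15.48·0.003148) = 15.9294 and x_2* = 0.003148·15.9294 = 0.0501.
At M' = 457.6: x_2* = 0.1304. Change: 0.1304 − 0.0501 = 0.0802.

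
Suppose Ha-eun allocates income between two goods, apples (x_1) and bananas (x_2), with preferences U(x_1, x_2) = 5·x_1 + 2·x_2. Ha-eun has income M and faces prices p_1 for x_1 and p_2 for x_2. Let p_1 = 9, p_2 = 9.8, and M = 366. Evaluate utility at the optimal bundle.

V = 203.3333

Linear utility — the consumer picks whichever good has higher MU/price: 5/9 = 0.5556 vs 2/9.8 = 0.2041.
x_1 gives more utility per dollar, so spend all income on x_1: x_1* = M/p_1, x_2* = 0.
Numerically: x_1* = 40.6667, x_2* = 0.
Utility at the optimum: U(40.6667, 0) = 203.3333.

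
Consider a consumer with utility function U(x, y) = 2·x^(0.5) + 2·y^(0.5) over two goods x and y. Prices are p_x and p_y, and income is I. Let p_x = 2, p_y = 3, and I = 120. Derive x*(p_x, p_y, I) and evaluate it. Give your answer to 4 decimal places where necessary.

x* = 36

MRS = MU_x/MU_y = (y/x)^(0.5). Set equal to p_x/p_y.
Hence y/x = (p_x/p_y)^(1/(0.5)), i.e. raised to the 2 power.
Substitute y = (y/x)·x into the budget: x* = I/(p_x + p_y·(y/x)).
Numerically y/x = 0.444444, so x* = 120/(2 + 3·0.444444) = 36.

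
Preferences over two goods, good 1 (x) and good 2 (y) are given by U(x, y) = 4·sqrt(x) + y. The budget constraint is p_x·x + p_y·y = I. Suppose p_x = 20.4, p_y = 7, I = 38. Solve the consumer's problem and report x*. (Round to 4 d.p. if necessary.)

x* = 0.471

Utility is quasi-linear in y; the FOC for x is 2/√x = p_x/p_y.
Solve: √x = 2·p_y/p_x, so x*(p_x,p_y) = (2·p_y/p_x)², and y* = (I − p_x·x*)/p_y.
Plugging in: x* = (2·7/20.4)² = 0.471.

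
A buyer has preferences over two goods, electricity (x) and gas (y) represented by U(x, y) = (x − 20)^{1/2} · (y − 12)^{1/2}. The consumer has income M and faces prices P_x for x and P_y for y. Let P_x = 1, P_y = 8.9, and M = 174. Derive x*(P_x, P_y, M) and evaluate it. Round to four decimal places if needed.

x* = 43.6

Let x' = x−20, y' = y−12. MRS = y'/x' = P_x/P_y.
After buying the subsistence bundle (20, 12), a share 0.5 of the remaining income goes to x: x* = 20 + 0.5·(M − 20P_x − 12P_y)/P_x.
Discretionary income = 174 − 20·1 − 12·8.9 = 47.2; x* = 20 + 0.5·47.2/1 = 43.6.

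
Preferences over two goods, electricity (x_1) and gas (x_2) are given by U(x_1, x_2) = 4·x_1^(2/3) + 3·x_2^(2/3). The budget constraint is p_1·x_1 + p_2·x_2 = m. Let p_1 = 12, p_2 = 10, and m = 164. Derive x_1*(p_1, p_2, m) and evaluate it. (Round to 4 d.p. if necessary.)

x_1* = 8.5018

From the CES first-order condition, (4/3)·(x_2/x_1)^(1/3) = p_1/p_2.
Hence x_2/x_1 = ((3/4)·p_1/p_2)^(1/(1/3)), i.e. raised to the 3 power.
With the ratio pinned down, the budget gives x_1* = m/(p_1 + p_2·(x_2/x_1)) and x_2* = (x_2/x_1)·x_1*.
Numerically x_2/x_1 = 0.729, so x_1* = 164/(12 + 10·0.729) = 8.5018.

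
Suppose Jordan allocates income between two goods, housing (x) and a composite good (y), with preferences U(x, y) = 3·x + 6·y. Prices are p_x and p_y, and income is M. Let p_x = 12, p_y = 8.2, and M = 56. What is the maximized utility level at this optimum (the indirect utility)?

V = 40.9756

Linear utility — the consumer picks whichever good has higher MU/price: 3/12 = 0.25 vs 6/8.2 = 0.7317.
y gives more utility per dollar, so spend all income on y: y* = M/p_y, x* = 0.
Numerically: x* = 0, y* = 6.8293.
Utility at the optimum: U(0, 6.8293) = 40.9756.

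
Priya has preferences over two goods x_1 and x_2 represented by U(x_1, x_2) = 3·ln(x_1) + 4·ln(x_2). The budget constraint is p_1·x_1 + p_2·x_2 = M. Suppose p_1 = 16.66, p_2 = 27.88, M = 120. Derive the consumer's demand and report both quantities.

Demand: x_1*(p_1,p_2,M) = 3/7·M/p_1 and x_2* = 4/7·M/p_2.
At p_1=16.66, p_2=27.88, M=120: x_1* = 3/7·120/16.66 = 3.0869, x_2* = 2.4595.

x_1* = 3.0869, x_2* = 2.4595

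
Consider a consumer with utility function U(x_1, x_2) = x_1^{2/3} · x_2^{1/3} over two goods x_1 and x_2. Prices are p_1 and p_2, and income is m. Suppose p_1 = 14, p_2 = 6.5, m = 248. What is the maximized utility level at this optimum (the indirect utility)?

V = 12.1049

Demand: x_1*(p_1,p_2,m) = 2/3·m/p_1 and x_2* = 1/3·m/p_2.
At p_1=14, p_2=6.5, m=248: x_1* = 2/3·248/14 = 11.8095, x_2* = 12.7179.
Utility at the optimum: U(11.8095, 12.7179) = 12.1049.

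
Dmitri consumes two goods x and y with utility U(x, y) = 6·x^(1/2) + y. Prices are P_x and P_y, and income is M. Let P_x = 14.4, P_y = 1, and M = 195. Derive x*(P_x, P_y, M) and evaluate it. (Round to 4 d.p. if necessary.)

x* = 0.0434

Set MRS = P_x/P_y: 3·x^(−1/2) = P_x/P_y.
Solve: √x = 3·P_y/P_x, so x*(P_x,P_y) = (3·P_y/P_x)², and y* = (M − P_x·x*)/P_y.
Plugging in: x* = (3·1/14.4)² = 0.0434.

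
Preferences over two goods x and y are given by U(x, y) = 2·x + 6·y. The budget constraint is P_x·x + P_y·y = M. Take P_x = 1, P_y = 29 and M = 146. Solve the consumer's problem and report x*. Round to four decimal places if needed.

Linear utility — the consumer picks whichever good has higher MU/price: 2/1 = 2 vs 6/29 = 0.2069.
x gives more utility per dollar, so spend all income on x: x* = M/P_x, y* = 0.
Numerically: x* = 146, y* = 0.

x* = 146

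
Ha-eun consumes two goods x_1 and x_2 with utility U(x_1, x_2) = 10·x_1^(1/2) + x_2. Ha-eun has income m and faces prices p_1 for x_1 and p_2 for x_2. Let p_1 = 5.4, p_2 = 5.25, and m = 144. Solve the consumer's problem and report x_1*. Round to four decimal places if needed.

MU_x_1 = 5/√x_1, MU_x_2 = 1. Tangency: 5/√x_1 = p_1/p_2.
Thus x_1* = (5·p_2/p_1)² — independent of m — with the rest of income spent on x_2.
Plugging in: x_1* = (5·5.25/5.4)² = 23.6304.

x_1* = 23.6304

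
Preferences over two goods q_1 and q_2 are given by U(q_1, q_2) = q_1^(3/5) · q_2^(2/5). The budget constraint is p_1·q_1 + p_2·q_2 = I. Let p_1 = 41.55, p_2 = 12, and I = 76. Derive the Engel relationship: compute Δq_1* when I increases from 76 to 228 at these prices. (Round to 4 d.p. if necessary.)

Tangency: MRS = (3/2)·q_2/q_1 = p_1/p_2.
So 0.6·p_2·q_2 = 0.4·p_1·q_1; combined with the budget, a share 0.6 of income goes to q_1.
Demand: q_1*(p_1,p_2,I) = 0.6·I/p_1 and q_2* = 0.4·I/p_2.
At p_1=41.55, p_2=12, I=76: q_1* = 0.6·76/41.55 = 1.0975.
At I' = 228: q_1* = 3.2924. Change: 3.2924 − 1.0975 = 2.1949.

Δq_1* = 2.1949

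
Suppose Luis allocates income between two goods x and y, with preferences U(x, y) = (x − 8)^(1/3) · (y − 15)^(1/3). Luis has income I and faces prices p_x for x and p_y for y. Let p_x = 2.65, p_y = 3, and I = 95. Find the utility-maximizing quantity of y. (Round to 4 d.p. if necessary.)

y* = 19.8

Let x' = x−8, y' = y−15. MRS = y'/x' = p_x/p_y.
After buying the subsistence bundle (8, 15), a share 0.5 of the remaining income goes to x: x* = 8 + 0.5·(I − 8p_x − 15p_y)/p_x.
Discretionary income = 95 − 8·2.65 − 15·3 = 28.8; y* = 15 + 0.5·28.8/3 = 19.8.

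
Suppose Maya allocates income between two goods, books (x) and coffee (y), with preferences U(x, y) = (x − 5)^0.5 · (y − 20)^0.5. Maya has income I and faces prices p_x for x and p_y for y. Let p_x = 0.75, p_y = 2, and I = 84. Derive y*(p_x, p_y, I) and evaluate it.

MRS = (y−20)/(x−5). Tangency with p_x/p_y gives y−20 = (p_x/p_y)·(x−5).
After buying the subsistence bundle (5, 20), a share 0.5 of the remaining income goes to x: x* = 5 + 0.5·(I − 5p_x − 20p_y)/p_x.
Discretionary income = 84 − 5·0.75 − 20·2 = 40.25; y* = 20 + 0.5·40.25/2 = 30.0625.

y* = 30.0625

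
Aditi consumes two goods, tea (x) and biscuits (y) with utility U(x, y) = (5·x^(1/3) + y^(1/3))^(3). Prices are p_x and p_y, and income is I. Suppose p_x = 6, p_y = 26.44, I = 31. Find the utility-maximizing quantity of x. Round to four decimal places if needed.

x* = 4.9555

Substitute y = (y/x)·x into the budget: x* = I/(p_x + p_y·(y/x)).
Numerically y/x = 0.009669, so x* = 31/(6 + 26.44·0.009669) = 4.9555.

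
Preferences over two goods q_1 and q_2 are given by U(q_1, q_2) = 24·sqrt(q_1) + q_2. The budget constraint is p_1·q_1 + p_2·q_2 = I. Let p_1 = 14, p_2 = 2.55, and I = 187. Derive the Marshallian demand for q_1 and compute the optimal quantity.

q_1* = 4.7773

Utility is quasi-linear in q_2; the FOC for q_1 is 12/√q_1 = p_1/p_2.
Solve: √q_1 = 12·p_2/p_1, so q_1*(p_1,p_2) = (12·p_2/p_1)², and q_2* = (I − p_1·q_1*)/p_2.
Plugging in: q_1* = (12·2.55/14)² = 4.7773.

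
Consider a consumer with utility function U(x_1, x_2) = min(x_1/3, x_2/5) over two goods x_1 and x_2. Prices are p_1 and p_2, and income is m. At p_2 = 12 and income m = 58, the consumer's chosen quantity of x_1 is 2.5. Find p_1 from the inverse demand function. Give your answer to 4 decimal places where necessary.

p_1 = 3.2

With perfect complements, no substitution: consume in ratio x_1:x_2 = 3:5.
Budget: p_1·x_1 + p_2·(5/3)·x_1 = m, so (3·p_1 + 5·p_2)·x_1 = 3·m.
Demand: x_1*(p_1,p_2,m) = 3·m/(3·p_1 + 5·p_2), x_2* = 5·m/(3·p_1 + 5·p_2).
Set x_1* = 2.5 in the demand function and solve for p_1: p_1 = 3.2.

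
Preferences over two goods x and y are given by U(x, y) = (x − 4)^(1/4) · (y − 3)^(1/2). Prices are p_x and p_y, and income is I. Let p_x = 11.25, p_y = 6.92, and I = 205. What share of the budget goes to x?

Let x' = x−4, y' = y−3. MRS = (1/2)·y'/x' = p_x/p_y.
After buying the subsistence bundle (4, 3), a share 1/3 of the remaining income goes to x: x* = 4 + 1/3·(I − 4p_x − 3p_y)/p_x.
Discretionary income = 205 − 4·11.25 − 3·6.92 = 139.24; x* = 4 + 1/3·139.24/11.25 = 8.1256; y* = 3 + 2/3·139.24/6.92 = 16.4143.
Expenditure on x: 11.25·8.1256 = 91.4133; share = 0.4459.

share on x = 0.4459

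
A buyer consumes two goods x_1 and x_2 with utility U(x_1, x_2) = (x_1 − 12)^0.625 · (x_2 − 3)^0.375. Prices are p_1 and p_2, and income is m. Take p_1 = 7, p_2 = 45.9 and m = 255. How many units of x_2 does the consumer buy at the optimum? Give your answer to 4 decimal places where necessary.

This is Cobb-Douglas in (x_1−12, x_2−3): tangency gives 0.625·p_2·(x_2−3) = 0.375·p_1·(x_1−12).
After buying the subsistence bundle (12, 3), a share 0.625 of the remaining income goes to x_1: x_1* = 12 + 0.625·(m − 12p_1 − 3p_2)/p_1.
Discretionary income = 255 − 12·7 − 3·45.9 = 33.3; x_2* = 3 + 0.375·33.3/45.9 = 3.2721.

x_2* = 3.2721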